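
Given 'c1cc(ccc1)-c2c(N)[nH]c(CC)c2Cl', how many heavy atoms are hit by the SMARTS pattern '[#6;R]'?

10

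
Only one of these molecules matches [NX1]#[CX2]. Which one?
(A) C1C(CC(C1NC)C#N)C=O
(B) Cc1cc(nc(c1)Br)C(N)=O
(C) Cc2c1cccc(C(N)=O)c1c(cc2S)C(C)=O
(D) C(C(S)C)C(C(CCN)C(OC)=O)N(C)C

[NX1]#[CX2] describes a nitrogen triple-bonded to a two-connected carbon (a nitrile).
(A) contains a nitrile (-C#N), which satisfies every atom and bond constraint.
(B) has a primary amide (-C(=O)NH2) but the nitrogen is NX3, not NX1.
(C) has a primary amide (-C(=O)NH2) but the nitrogen is NX3, not NX1.
(D) has a primary amino group (-NH2) but the nitrogen is NX3 (three connections), not NX1 triple-bonded.
So the answer is (A).

A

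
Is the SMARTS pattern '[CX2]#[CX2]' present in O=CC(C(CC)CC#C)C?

The pattern [CX2]#[CX2] describes a carbon-carbon triple bond — an alkyne.
The molecule carries an ethynyl group (-C#CH), whose atoms satisfy every constraint of the query, so the pattern matches.

Yes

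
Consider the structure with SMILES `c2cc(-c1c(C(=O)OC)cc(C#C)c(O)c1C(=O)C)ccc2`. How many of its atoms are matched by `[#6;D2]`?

7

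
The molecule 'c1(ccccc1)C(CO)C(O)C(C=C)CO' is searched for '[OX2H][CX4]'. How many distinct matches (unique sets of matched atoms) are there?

[OX2H][CX4] is the SMARTS for an aliphatic alcohol: a hydroxyl oxygen bound to an sp3 (X4) carbon.
The molecule carries 3 separate instances of a hydroxyl group (-OH) meeting every constraint; each maps to a distinct set of atoms, giving 3 matches.

3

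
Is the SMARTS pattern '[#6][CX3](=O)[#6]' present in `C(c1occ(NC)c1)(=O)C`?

The pattern [#6][CX3](=O)[#6] describes a carbonyl carbon (no H) flanked by two carbons — a ketone.
The molecule carries an acetyl/ketone group (-C(=O)CH3), whose atoms satisfy every constraint of the query, so the pattern matches.

Yes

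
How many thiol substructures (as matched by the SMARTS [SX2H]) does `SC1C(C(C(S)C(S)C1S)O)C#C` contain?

4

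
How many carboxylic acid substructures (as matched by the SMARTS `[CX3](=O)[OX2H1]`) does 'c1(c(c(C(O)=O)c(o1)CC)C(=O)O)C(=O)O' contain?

3

[CX3](=O)[OX2H1] is the SMARTS for a carboxylic acid: an sp2 carbon double-bonded to O and single-bonded to an -OH oxygen.
The molecule carries 3 separate instances of a carboxylic acid group (-C(=O)OH) meeting every constraint; each maps to a distinct set of atoms, giving 3 matches.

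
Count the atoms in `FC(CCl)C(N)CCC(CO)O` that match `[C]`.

7

The query [C] means: uppercase C matches aliphatic (non-aromatic) carbon only.
Check the 12 heavy atoms by environment: 7× C → match; 1× N → no; 2× O → no; 1× F → no; 1× Cl → no.
That gives 7 matching atoms.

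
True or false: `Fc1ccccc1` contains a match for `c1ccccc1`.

True

The pattern c1ccccc1 describes six aromatic carbons in a ring — a benzene ring.
The required atom environment is present in the molecule, so the pattern matches.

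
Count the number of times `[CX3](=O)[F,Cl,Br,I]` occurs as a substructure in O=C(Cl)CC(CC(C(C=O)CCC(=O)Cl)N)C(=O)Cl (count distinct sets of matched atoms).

3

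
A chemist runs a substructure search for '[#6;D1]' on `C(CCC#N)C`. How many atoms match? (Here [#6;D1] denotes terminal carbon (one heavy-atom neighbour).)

The query [#6;D1] means: carbon bonded to exactly one heavy atom.
Check the 6 heavy atoms by environment: 4× C (D2) → no; 1× N (D1) → no; 1× C (D1) → match.
That gives 1 matching atom.

1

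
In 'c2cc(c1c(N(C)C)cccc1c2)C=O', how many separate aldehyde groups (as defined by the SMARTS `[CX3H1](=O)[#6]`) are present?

1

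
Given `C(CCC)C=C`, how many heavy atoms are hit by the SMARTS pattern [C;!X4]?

2

The query [C;!X4] means: aliphatic carbon that does not have four total connections.
Check the 6 heavy atoms by environment: 4× C (X4) → no; 2× C (X3) → match.
That gives 2 matching atoms.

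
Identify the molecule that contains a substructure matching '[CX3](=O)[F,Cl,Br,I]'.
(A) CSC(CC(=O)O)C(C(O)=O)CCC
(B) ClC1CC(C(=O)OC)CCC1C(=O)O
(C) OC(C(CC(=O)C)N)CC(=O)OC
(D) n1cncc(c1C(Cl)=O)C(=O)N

D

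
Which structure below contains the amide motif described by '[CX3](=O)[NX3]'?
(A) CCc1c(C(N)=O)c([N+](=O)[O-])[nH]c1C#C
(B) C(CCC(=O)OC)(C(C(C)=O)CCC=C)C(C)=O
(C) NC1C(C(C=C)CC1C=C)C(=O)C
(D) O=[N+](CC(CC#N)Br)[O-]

A

[CX3](=O)[NX3] describes a carbonyl carbon bonded to a trivalent nitrogen (an amide).
(A) contains a primary amide (-C(=O)NH2), which satisfies every atom and bond constraint.
(B) has a methyl-ester group (-C(=O)OCH3) but the carbonyl is bonded to O, not to an NX3 nitrogen.
(C) has a primary amino group (-NH2) but the -NH2 is not attached to a carbonyl carbon.
(D) has a nitrile (-C#N) but the nitrile N is NX1 (triple-bonded), not NX3.
So the answer is (A).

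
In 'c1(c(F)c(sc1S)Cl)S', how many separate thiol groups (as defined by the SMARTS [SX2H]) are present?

[SX2H] is the SMARTS for a thiol: an aliphatic sulfur with two connections, one being H.
The molecule carries 2 separate instances of a thiol (-SH) meeting every constraint; each maps to a distinct set of atoms, giving 2 matches.

2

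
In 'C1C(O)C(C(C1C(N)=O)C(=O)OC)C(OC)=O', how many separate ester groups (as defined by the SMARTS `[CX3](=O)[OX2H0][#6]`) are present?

2

[CX3](=O)[OX2H0][#6] is the SMARTS for an ester: a carbonyl carbon bonded to an oxygen that is itself bonded to carbon (no H on that O).
The molecule carries 2 separate instances of a methyl-ester group (-C(=O)OCH3) meeting every constraint; each maps to a distinct set of atoms, giving 2 matches.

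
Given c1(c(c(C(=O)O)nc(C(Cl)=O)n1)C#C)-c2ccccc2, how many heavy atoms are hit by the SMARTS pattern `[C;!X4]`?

4

The query [C;!X4] means: aliphatic carbon that does not have four total connections.
Check the 20 heavy atoms by environment: 2× n (aromatic, X2) → no; 10× c (aromatic, X3) → no; 2× C (X2) → match; 2× C (X3) → match; 2× O (X1) → no; 1× Cl (X1) → no; 1× O (X2) → no.
Summing the matching environments: 2 + 2 = 4 matching atoms.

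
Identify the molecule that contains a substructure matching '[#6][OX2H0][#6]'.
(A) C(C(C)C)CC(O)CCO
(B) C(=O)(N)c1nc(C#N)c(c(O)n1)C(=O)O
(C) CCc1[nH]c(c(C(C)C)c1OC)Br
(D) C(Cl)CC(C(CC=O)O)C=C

C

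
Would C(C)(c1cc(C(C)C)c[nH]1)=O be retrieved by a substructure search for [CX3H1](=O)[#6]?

The pattern [CX3H1](=O)[#6] describes an sp2 carbon with one H, double-bonded to O and single-bonded to carbon — an aldehyde.
The closest candidate here is an acetyl/ketone group (-C(=O)CH3), but the carbonyl carbon has H0 (two carbon neighbours), not H1. No other fragment satisfies the full query, so there is no match.

No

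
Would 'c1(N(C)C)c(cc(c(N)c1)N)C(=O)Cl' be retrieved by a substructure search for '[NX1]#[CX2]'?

No

The pattern [NX1]#[CX2] describes a nitrogen triple-bonded to a two-connected carbon — a nitrile.
The closest candidate here is a primary amino group (-NH2), but the nitrogen is NX3 (three connections), not NX1 triple-bonded. No other fragment satisfies the full query, so there is no match.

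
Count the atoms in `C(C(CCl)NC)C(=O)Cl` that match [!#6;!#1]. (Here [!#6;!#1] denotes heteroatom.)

The query [!#6;!#1] means: not carbon and not hydrogen — any heteroatom.
Check the 9 heavy atoms by environment: 5× C → no; 2× Cl → match; 1× N → match; 1× O → match.
Summing the matching environments: 2 + 1 + 1 = 4 matching atoms.

4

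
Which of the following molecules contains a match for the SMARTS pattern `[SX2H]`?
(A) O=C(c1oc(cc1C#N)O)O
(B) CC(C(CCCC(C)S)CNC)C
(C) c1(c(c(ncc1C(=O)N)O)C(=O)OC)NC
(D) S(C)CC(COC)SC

B

[SX2H] describes an aliphatic sulfur with two connections, one being H (a thiol).
(A) has a hydroxyl group (-OH) but it is an -OH, not an -SH.
(B) contains a thiol (-SH), which satisfies every atom and bond constraint.
(C) has a hydroxyl group (-OH) but it is an -OH, not an -SH.
(D) has a methylthio ether (-SCH3) but the sulfur has H0 (bonded to two carbons), not H1.
So the answer is (B).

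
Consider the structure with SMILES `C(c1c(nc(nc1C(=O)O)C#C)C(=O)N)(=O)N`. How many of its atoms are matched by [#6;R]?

4

Check the 17 heavy atoms by environment: 2× n (aromatic, in 6-ring) → no; 4× c (aromatic, in 6-ring) → match; 5× C (acyclic) → no; 4× O (acyclic) → no; 2× N (acyclic) → no.
That gives 4 matching atoms.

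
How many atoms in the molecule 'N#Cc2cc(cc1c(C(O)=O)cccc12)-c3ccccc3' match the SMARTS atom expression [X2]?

Check the 21 heavy atoms by environment: 16× c (aromatic, X3) → no; 1× C (X3) → no; 1× O (X1) → no; 1× O (X2) → match; 1× C (X2) → match; 1× N (X1) → no.
Summing the matching environments: 1 + 1 = 2 matching atoms.

2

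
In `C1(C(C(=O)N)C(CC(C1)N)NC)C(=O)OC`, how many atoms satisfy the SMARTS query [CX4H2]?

The query [CX4H2] means: sp3 carbon (X4) with exactly two hydrogens.
Check the 16 heavy atoms by environment: 2× C (H2, X4) → match; 4× C (H1, X4) → no; 2× C (H0, X3) → no; 2× O (H0, X1) → no; 2× N (H2, X3) → no; 1× O (H0, X2) → no; 2× C (H3, X4) → no; 1× N (H1, X3) → no.
That gives 2 matching atoms.

2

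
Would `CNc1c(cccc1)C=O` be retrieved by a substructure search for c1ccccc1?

Yes

The pattern c1ccccc1 describes six aromatic carbons in a ring — a benzene ring.
The required atom environment is present in the molecule, so the pattern matches.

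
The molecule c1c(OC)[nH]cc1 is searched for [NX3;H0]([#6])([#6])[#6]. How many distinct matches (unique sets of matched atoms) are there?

0

[NX3;H0]([#6])([#6])[#6] is the SMARTS for a tertiary amine: a trivalent nitrogen with no H, bonded to three carbons.
No fragment in the molecule satisfies every constraint, giving 0 matches.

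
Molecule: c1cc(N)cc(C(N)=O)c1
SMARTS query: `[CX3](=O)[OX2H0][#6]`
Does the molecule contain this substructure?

No

The pattern [CX3](=O)[OX2H0][#6] describes a carbonyl carbon bonded to an oxygen that is itself bonded to carbon (no H on that O) — an ester.
The closest candidate here is a primary amide (-C(=O)NH2), but the carbonyl is bonded to N, not to an O-C linkage. No other fragment satisfies the full query, so there is no match.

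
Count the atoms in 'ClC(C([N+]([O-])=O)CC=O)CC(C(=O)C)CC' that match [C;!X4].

The query [C;!X4] means: aliphatic carbon that does not have four total connections.
Check the 16 heavy atoms by environment: 8× C (X4) → no; 1× Cl (X1) → no; 2× C (X3) → match; 3× O (X1) → no; 1× N (charge +1, X3) → no; 1× O (charge -1, X1) → no.
That gives 2 matching atoms.

2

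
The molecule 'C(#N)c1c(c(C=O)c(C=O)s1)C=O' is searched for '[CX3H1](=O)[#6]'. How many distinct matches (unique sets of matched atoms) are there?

[CX3H1](=O)[#6] is the SMARTS for an aldehyde: an sp2 carbon with one H, double-bonded to O and single-bonded to carbon.
The molecule carries 3 separate instances of an aldehyde (-CHO) meeting every constraint; each maps to a distinct set of atoms, giving 3 matches.

3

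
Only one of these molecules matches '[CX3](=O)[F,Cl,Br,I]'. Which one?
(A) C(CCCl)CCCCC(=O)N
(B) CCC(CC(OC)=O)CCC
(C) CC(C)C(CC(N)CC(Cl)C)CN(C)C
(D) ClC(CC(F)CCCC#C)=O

[CX3](=O)[F,Cl,Br,I] describes a carbonyl carbon bonded to a halogen (an acyl halide).
(A) has a chloro substituent but the Cl is not on a carbonyl carbon.
(B) has a methyl-ester group (-C(=O)OCH3) but the carbonyl is bonded to -O-C, not to a halogen.
(C) has a chloro substituent but the Cl is not on a carbonyl carbon.
(D) contains an acyl chloride (-C(=O)Cl), which satisfies every atom and bond constraint.
So the answer is (D).

D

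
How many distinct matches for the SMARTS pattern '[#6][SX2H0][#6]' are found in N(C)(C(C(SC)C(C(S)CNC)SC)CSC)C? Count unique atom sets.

3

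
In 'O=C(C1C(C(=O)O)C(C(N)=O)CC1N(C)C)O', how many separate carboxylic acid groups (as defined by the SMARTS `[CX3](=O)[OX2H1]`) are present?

[CX3](=O)[OX2H1] is the SMARTS for a carboxylic acid: an sp2 carbon double-bonded to O and single-bonded to an -OH oxygen.
The molecule carries 2 separate instances of a carboxylic acid group (-C(=O)OH) meeting every constraint; each maps to a distinct set of atoms, giving 2 matches.

2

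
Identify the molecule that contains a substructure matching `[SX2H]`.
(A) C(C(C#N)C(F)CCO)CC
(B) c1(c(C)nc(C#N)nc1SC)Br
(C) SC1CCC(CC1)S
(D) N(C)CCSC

C

[SX2H] describes an aliphatic sulfur with two connections, one being H (a thiol).
(A) has a hydroxyl group (-OH) but it is an -OH, not an -SH.
(B) has a methylthio ether (-SCH3) but the sulfur has H0 (bonded to two carbons), not H1.
(C) contains a thiol (-SH), which satisfies every atom and bond constraint.
(D) has a methylthio ether (-SCH3) but the sulfur has H0 (bonded to two carbons), not H1.
So the answer is (C).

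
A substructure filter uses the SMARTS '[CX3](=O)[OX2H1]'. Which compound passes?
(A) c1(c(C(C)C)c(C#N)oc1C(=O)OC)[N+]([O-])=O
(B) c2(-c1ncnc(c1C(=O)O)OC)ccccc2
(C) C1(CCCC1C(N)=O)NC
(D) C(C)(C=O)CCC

[CX3](=O)[OX2H1] describes an sp2 carbon double-bonded to O and single-bonded to an -OH oxygen (a carboxylic acid).
(A) has a methyl-ester group (-C(=O)OCH3) but the singly-bonded O has no H (OX2H0, not OX2H1).
(B) contains a carboxylic acid group (-C(=O)OH), which satisfies every atom and bond constraint.
(C) has a primary amide (-C(=O)NH2) but the carbonyl is bonded to N, not to an -OH oxygen.
(D) has an aldehyde (-CHO) but there is no singly-bonded oxygen on the carbonyl carbon.
So the answer is (B).

B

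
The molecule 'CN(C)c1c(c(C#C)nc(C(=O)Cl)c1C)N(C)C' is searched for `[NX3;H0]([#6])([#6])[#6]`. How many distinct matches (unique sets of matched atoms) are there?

[NX3;H0]([#6])([#6])[#6] is the SMARTS for a tertiary amine: a trivalent nitrogen with no H, bonded to three carbons.
The molecule carries 2 separate instances of a dimethylamino group (-N(CH3)2) meeting every constraint; each maps to a distinct set of atoms, giving 2 matches.

2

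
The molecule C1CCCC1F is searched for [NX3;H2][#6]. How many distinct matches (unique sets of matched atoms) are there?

[NX3;H2][#6] is the SMARTS for a primary amine: a trivalent nitrogen with two H attached to carbon.
No fragment in the molecule satisfies every constraint, giving 0 matches.

0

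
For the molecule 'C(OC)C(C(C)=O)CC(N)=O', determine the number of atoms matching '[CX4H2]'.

The query [CX4H2] means: sp3 carbon (X4) with exactly two hydrogens.
Check the 11 heavy atoms by environment: 2× C (H2, X4) → match; 1× C (H1, X4) → no; 2× C (H0, X3) → no; 2× O (H0, X1) → no; 1× N (H2, X3) → no; 2× C (H3, X4) → no; 1× O (H0, X2) → no.
That gives 2 matching atoms.

2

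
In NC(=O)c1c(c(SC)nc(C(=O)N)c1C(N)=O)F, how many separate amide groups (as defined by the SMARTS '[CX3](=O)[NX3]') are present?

3

[CX3](=O)[NX3] is the SMARTS for an amide: a carbonyl carbon bonded to a trivalent nitrogen.
The molecule carries 3 separate instances of a primary amide (-C(=O)NH2) meeting every constraint; each maps to a distinct set of atoms, giving 3 matches.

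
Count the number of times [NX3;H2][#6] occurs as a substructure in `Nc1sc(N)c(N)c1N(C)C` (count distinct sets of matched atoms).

3

[NX3;H2][#6] is the SMARTS for a primary amine: a trivalent nitrogen with two H attached to carbon.
The molecule carries 3 separate instances of a primary amino group (-NH2) meeting every constraint; each maps to a distinct set of atoms, giving 3 matches.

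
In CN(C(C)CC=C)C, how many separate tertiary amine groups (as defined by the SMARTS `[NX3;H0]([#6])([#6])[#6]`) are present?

[NX3;H0]([#6])([#6])[#6] is the SMARTS for a tertiary amine: a trivalent nitrogen with no H, bonded to three carbons.
Exactly one fragment in the molecule meets all constraints, giving 1 match.

1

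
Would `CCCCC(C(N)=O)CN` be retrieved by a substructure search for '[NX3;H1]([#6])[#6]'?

No

The pattern [NX3;H1]([#6])[#6] describes a trivalent nitrogen with one H, bonded to two carbons — a secondary amine.
The closest candidate here is a primary amino group (-NH2), but the nitrogen has H2 and only one carbon neighbour. No other fragment satisfies the full query, so there is no match.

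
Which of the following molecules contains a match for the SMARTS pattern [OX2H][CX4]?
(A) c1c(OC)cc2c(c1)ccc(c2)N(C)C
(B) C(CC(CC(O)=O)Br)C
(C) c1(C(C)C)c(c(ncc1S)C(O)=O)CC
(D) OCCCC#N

D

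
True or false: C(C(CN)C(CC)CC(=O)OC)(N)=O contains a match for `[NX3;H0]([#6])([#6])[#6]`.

False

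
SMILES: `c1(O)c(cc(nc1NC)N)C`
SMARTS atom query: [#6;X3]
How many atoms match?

5

The query [#6;X3] means: any carbon (aromatic or not) with three total connections.
Check the 11 heavy atoms by environment: 1× n (aromatic, X2) → no; 5× c (aromatic, X3) → match; 2× C (X4) → no; 1× O (X2) → no; 2× N (X3) → no.
That gives 5 matching atoms.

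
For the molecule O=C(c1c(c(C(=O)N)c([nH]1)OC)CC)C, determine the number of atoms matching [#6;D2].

Check the 15 heavy atoms by environment: 1× n (aromatic, D2) → no; 4× c (aromatic, D3) → no; 1× O (D2) → no; 3× C (D1) → no; 2× C (D3) → no; 2× O (D1) → no; 1× N (D1) → no; 1× C (D2) → match.
That gives 1 matching atom.

1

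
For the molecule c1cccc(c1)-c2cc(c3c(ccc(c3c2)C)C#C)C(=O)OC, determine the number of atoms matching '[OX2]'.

The query [OX2] means: aliphatic oxygen with two total connections — ether, hydroxyl, or ester single-bond O.
Check the 23 heavy atoms by environment: 16× c (aromatic, X3) → no; 1× C (X3) → no; 1× O (X1) → no; 1× O (X2) → match; 2× C (X4) → no; 2× C (X2) → no.
That gives 1 matching atom.

1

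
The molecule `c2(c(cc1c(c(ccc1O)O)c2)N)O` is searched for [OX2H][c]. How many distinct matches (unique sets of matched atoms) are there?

3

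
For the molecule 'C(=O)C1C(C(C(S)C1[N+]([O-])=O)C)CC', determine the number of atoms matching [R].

The query [R] means: R matches any atom that is part of a ring.
Check the 14 heavy atoms by environment: 5× C (in 5-ring) → match; 4× C (acyclic) → no; 1× N (charge +1, acyclic) → no; 1× O (charge -1, acyclic) → no; 2× O (acyclic) → no; 1× S (acyclic) → no.
That gives 5 matching atoms.

5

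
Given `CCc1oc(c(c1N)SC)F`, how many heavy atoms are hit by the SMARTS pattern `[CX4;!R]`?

3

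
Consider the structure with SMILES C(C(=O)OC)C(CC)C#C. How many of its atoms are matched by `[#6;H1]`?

2

The query [#6;H1] means: any carbon bearing exactly one hydrogen.
Check the 10 heavy atoms by environment: 2× C (H2) → no; 2× C (H1) → match; 2× C (H0) → no; 2× O (H0) → no; 2× C (H3) → no.
That gives 2 matching atoms.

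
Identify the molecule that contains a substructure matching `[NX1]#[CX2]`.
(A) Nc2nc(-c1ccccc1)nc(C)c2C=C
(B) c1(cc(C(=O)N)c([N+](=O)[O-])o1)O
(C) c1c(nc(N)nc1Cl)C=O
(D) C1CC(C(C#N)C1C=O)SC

D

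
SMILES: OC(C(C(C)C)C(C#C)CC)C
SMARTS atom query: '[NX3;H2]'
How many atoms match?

The query [NX3;H2] means: aliphatic N with 3 total connections, two of them H — an -NH2 nitrogen (amine or amide).
Check the 12 heavy atoms by environment: 4× C (H3, X4) → no; 1× C (H2, X4) → no; 4× C (H1, X4) → no; 1× C (H0, X2) → no; 1× C (H1, X2) → no; 1× O (H1, X2) → no.
No environment satisfies the query, so 0 matching atoms.

0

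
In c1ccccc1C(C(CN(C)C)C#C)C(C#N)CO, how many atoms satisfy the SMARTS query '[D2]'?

9

The query [D2] means: atom with exactly two heavy-atom neighbours.
Check the 19 heavy atoms by environment: 4× C (D2) → match; 3× C (D3) → no; 1× N (D3) → no; 3× C (D1) → no; 1× O (D1) → no; 1× c (aromatic, D3) → no; 5× c (aromatic, D2) → match; 1× N (D1) → no.
Summing the matching environments: 4 + 5 = 9 matching atoms.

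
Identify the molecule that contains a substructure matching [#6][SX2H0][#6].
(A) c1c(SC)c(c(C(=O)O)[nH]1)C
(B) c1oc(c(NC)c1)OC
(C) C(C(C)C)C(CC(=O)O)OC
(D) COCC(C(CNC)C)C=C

A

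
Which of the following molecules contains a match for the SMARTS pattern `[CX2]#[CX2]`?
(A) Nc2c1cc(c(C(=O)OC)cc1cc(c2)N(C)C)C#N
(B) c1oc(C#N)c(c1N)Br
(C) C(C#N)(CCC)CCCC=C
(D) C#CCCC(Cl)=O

D

[CX2]#[CX2] describes a carbon-carbon triple bond (an alkyne).
(A) has a nitrile (-C#N) but the triple bond is C#N, not C#C.
(B) has a nitrile (-C#N) but the triple bond is C#N, not C#C.
(C) has a nitrile (-C#N) but the triple bond is C#N, not C#C.
(D) contains an ethynyl group (-C#CH), which satisfies every atom and bond constraint.
So the answer is (D).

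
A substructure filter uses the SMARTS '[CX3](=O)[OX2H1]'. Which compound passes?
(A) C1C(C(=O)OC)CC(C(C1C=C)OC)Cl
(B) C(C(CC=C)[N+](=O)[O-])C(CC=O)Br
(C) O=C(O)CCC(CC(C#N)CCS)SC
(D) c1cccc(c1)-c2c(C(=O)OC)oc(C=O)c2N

[CX3](=O)[OX2H1] describes an sp2 carbon double-bonded to O and single-bonded to an -OH oxygen (a carboxylic acid).
(A) has a methyl-ester group (-C(=O)OCH3) but the singly-bonded O has no H (OX2H0, not OX2H1).
(B) has an aldehyde (-CHO) but there is no singly-bonded oxygen on the carbonyl carbon.
(C) contains a carboxylic acid group (-C(=O)OH), which satisfies every atom and bond constraint.
(D) has an aldehyde (-CHO) but there is no singly-bonded oxygen on the carbonyl carbon.
So the answer is (C).

C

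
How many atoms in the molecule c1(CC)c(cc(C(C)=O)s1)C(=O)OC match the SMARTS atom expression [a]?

5

Check the 14 heavy atoms by environment: 1× s (aromatic) → match; 4× c (aromatic) → match; 6× C → no; 3× O → no.
Summing the matching environments: 1 + 4 = 5 matching atoms.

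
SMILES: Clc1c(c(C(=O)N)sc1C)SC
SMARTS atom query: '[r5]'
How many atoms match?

5

The query [r5] means: r5 matches atoms in a five-membered ring.
Check the 12 heavy atoms by environment: 1× s (aromatic, in 5-ring) → match; 4× c (aromatic, in 5-ring) → match; 3× C (acyclic) → no; 1× Cl (acyclic) → no; 1× O (acyclic) → no; 1× N (acyclic) → no; 1× S (acyclic) → no.
Summing the matching environments: 1 + 4 = 5 matching atoms.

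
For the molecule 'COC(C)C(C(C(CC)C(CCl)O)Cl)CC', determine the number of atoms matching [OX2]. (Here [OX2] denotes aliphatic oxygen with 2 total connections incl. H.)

2

The query [OX2] means: aliphatic oxygen with two total connections — ether, hydroxyl, or ester single-bond O.
Check the 16 heavy atoms by environment: 12× C (X4) → no; 2× Cl (X1) → no; 2× O (X2) → match.
That gives 2 matching atoms.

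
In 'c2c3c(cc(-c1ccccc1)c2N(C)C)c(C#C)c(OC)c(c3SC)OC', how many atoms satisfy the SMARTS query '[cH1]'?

7

Check the 27 heavy atoms by environment: 9× c (aromatic, H0) → no; 7× c (aromatic, H1) → match; 1× S (H0) → no; 5× C (H3) → no; 1× C (H0) → no; 1× C (H1) → no; 2× O (H0) → no; 1× N (H0) → no.
That gives 7 matching atoms.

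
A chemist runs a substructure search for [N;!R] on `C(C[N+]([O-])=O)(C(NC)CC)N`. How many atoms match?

3

The query [N;!R] means: aliphatic nitrogen not in a ring.
Check the 11 heavy atoms by environment: 6× C (acyclic) → no; 2× N (acyclic) → match; 1× N (charge +1, acyclic) → match; 1× O (charge -1, acyclic) → no; 1× O (acyclic) → no.
Summing the matching environments: 2 + 1 = 3 matching atoms.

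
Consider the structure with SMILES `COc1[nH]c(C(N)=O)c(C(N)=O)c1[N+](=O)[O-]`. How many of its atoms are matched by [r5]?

5

Check the 16 heavy atoms by environment: 1× n (aromatic, in 5-ring) → match; 4× c (aromatic, in 5-ring) → match; 3× C (acyclic) → no; 4× O (acyclic) → no; 2× N (acyclic) → no; 1× N (charge +1, acyclic) → no; 1× O (charge -1, acyclic) → no.
Summing the matching environments: 1 + 4 = 5 matching atoms.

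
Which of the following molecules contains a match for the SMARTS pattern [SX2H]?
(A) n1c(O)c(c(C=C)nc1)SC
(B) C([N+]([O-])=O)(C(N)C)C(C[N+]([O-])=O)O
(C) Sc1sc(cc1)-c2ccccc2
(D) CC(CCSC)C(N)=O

C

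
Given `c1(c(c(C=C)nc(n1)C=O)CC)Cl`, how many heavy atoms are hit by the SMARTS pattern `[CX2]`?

The query [CX2] means: C with X2: aliphatic carbon with exactly 2 total connections.
Check the 13 heavy atoms by environment: 2× n (aromatic, X2) → no; 4× c (aromatic, X3) → no; 3× C (X3) → no; 1× O (X1) → no; 2× C (X4) → no; 1× Cl (X1) → no.
No environment satisfies the query, so 0 matching atoms.

0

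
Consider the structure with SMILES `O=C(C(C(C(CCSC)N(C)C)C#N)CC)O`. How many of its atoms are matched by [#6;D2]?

4

The query [#6;D2] means: any carbon bonded to exactly two heavy atoms.
Check the 17 heavy atoms by environment: 4× C (D2) → match; 4× C (D3) → no; 4× C (D1) → no; 1× N (D1) → no; 2× O (D1) → no; 1× S (D2) → no; 1× N (D3) → no.
That gives 4 matching atoms.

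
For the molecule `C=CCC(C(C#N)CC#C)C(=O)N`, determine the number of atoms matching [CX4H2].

2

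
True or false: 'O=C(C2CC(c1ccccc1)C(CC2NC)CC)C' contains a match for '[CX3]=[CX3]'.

False

The pattern [CX3]=[CX3] describes a non-aromatic C=C double bond between two sp2 carbons — an alkene.
The closest candidate here is an ethyl group (-CH2CH3), but its C-C bond is a single bond between CX4 carbons, not CX3=CX3. No other fragment satisfies the full query, so there is no match.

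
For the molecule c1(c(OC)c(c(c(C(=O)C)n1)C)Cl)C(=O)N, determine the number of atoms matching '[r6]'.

6

Check the 16 heavy atoms by environment: 1× n (aromatic, in 6-ring) → match; 5× c (aromatic, in 6-ring) → match; 5× C (acyclic) → no; 3× O (acyclic) → no; 1× N (acyclic) → no; 1× Cl (acyclic) → no.
Summing the matching environments: 1 + 5 = 6 matching atoms.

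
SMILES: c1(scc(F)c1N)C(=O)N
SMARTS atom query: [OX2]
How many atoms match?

0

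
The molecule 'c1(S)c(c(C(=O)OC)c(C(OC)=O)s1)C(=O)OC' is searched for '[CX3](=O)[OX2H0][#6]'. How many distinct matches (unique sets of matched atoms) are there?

[CX3](=O)[OX2H0][#6] is the SMARTS for an ester: a carbonyl carbon bonded to an oxygen that is itself bonded to carbon (no H on that O).
The molecule carries 3 separate instances of a methyl-ester group (-C(=O)OCH3) meeting every constraint; each maps to a distinct set of atoms, giving 3 matches.

3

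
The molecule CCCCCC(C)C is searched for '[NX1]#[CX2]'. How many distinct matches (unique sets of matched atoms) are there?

[NX1]#[CX2] is the SMARTS for a nitrile: a nitrogen triple-bonded to a two-connected carbon.
No fragment in the molecule satisfies every constraint, giving 0 matches.

0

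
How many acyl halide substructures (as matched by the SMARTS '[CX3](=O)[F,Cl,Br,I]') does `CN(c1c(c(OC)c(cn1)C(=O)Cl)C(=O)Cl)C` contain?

[CX3](=O)[F,Cl,Br,I] is the SMARTS for an acyl halide: a carbonyl carbon bonded to a halogen.
The molecule carries 2 separate instances of an acyl chloride (-C(=O)Cl) meeting every constraint; each maps to a distinct set of atoms, giving 2 matches.

2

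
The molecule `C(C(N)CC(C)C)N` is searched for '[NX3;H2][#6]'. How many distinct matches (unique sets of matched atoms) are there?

2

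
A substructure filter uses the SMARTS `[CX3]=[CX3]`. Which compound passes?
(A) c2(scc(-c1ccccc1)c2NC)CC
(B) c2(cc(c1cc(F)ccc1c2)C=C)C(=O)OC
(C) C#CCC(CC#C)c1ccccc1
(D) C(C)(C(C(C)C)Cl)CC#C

[CX3]=[CX3] describes a non-aromatic C=C double bond between two sp2 carbons (an alkene).
(A) has an ethyl group (-CH2CH3) but its C-C bond is a single bond between CX4 carbons, not CX3=CX3.
(B) contains a vinyl group (-CH=CH2), which satisfies every atom and bond constraint.
(C) has an ethynyl group (-C#CH) but the C-C bond is a triple bond, not a double bond.
(D) has an ethynyl group (-C#CH) but the C-C bond is a triple bond, not a double bond.
So the answer is (B).

B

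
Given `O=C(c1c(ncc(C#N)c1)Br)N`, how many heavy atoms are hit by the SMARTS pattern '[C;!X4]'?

The query [C;!X4] means: aliphatic carbon that does not have four total connections.
Check the 12 heavy atoms by environment: 1× n (aromatic, X2) → no; 5× c (aromatic, X3) → no; 1× C (X3) → match; 1× O (X1) → no; 1× N (X3) → no; 1× Br (X1) → no; 1× C (X2) → match; 1× N (X1) → no.
Summing the matching environments: 1 + 1 = 2 matching atoms.

2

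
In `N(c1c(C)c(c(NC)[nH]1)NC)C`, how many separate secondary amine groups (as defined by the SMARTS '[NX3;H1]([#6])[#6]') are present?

3

[NX3;H1]([#6])[#6] is the SMARTS for a secondary amine: a trivalent nitrogen with one H, bonded to two carbons.
The molecule carries 3 separate instances of an N-methylamino group (-NHCH3) meeting every constraint; each maps to a distinct set of atoms, giving 3 matches.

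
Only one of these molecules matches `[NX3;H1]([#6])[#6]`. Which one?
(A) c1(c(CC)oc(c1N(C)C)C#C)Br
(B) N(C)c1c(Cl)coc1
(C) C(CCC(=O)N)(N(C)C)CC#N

B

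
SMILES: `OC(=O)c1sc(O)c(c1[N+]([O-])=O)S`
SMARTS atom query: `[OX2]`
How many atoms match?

2

The query [OX2] means: aliphatic oxygen with two total connections — ether, hydroxyl, or ester single-bond O.
Check the 13 heavy atoms by environment: 1× s (aromatic, X2) → no; 4× c (aromatic, X3) → no; 2× O (X2) → match; 1× N (charge +1, X3) → no; 1× O (charge -1, X1) → no; 2× O (X1) → no; 1× C (X3) → no; 1× S (X2) → no.
That gives 2 matching atoms.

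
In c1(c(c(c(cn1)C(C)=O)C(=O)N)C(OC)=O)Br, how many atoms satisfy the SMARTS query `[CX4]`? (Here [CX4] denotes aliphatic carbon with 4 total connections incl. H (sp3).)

2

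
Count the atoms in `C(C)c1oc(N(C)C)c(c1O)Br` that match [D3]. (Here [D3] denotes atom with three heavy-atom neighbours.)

5

The query [D3] means: atom with exactly three heavy-atom neighbours.
Check the 12 heavy atoms by environment: 1× o (aromatic, D2) → no; 4× c (aromatic, D3) → match; 1× C (D2) → no; 3× C (D1) → no; 1× N (D3) → match; 1× O (D1) → no; 1× Br (D1) → no.
Summing the matching environments: 4 + 1 = 5 matching atoms.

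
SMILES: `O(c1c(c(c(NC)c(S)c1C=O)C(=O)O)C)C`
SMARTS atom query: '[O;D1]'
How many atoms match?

The query [O;D1] means: aliphatic oxygen bonded to exactly one heavy atom.
Check the 17 heavy atoms by environment: 6× c (aromatic, D3) → no; 1× C (D3) → no; 3× O (D1) → match; 1× S (D1) → no; 3× C (D1) → no; 1× O (D2) → no; 1× C (D2) → no; 1× N (D2) → no.
That gives 3 matching atoms.

3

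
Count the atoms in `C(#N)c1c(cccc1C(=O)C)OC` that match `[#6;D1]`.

2

Check the 13 heavy atoms by environment: 3× c (aromatic, D2) → no; 3× c (aromatic, D3) → no; 1× C (D2) → no; 1× N (D1) → no; 1× C (D3) → no; 1× O (D1) → no; 2× C (D1) → match; 1× O (D2) → no.
That gives 2 matching atoms.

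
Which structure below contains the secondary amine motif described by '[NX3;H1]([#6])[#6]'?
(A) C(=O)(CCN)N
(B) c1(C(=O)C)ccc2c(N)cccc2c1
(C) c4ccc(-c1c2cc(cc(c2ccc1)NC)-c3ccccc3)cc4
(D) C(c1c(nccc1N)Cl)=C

C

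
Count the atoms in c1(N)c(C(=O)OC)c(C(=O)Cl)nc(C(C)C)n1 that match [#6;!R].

6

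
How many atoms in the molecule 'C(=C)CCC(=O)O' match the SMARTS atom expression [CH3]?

0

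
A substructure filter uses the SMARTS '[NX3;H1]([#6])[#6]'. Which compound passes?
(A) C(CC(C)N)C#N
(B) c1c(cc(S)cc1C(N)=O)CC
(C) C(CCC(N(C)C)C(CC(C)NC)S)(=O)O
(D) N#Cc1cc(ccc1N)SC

C

[NX3;H1]([#6])[#6] describes a trivalent nitrogen with one H, bonded to two carbons (a secondary amine).
(A) has a primary amino group (-NH2) but the nitrogen has H2 and only one carbon neighbour.
(B) has a primary amide (-C(=O)NH2) but the -C(=O)NH2 nitrogen has H2, not H1.
(C) contains an N-methylamino group (-NHCH3), which satisfies every atom and bond constraint.
(D) has a primary amino group (-NH2) but the nitrogen has H2 and only one carbon neighbour.
So the answer is (C).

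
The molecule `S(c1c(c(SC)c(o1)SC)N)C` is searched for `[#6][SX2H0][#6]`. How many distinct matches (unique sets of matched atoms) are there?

3

[#6][SX2H0][#6] is the SMARTS for a thioether: an aliphatic sulfur bridging two carbons with no H on the sulfur.
The molecule carries 3 separate instances of a methylthio ether (-SCH3) meeting every constraint; each maps to a distinct set of atoms, giving 3 matches.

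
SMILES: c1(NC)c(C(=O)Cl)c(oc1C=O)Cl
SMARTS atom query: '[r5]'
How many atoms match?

5

The query [r5] means: r5 matches atoms in a five-membered ring.
Check the 13 heavy atoms by environment: 1× o (aromatic, in 5-ring) → match; 4× c (aromatic, in 5-ring) → match; 3× C (acyclic) → no; 2× O (acyclic) → no; 2× Cl (acyclic) → no; 1× N (acyclic) → no.
Summing the matching environments: 1 + 4 = 5 matching atoms.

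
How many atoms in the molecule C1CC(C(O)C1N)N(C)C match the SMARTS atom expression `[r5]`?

5

The query [r5] means: r5 matches atoms in a five-membered ring.
Check the 10 heavy atoms by environment: 5× C (in 5-ring) → match; 2× N (acyclic) → no; 2× C (acyclic) → no; 1× O (acyclic) → no.
That gives 5 matching atoms.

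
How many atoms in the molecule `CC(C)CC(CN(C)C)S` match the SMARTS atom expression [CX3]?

0

The query [CX3] means: C with X3: aliphatic carbon with exactly 3 total connections.
Check the 10 heavy atoms by environment: 8× C (X4) → no; 1× N (X3) → no; 1× S (X2) → no.
No environment satisfies the query, so 0 matching atoms.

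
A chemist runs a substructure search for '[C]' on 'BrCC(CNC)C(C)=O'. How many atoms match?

6

The query [C] means: uppercase C matches aliphatic (non-aromatic) carbon only.
Check the 9 heavy atoms by environment: 6× C → match; 1× O → no; 1× N → no; 1× Br → no.
That gives 6 matching atoms.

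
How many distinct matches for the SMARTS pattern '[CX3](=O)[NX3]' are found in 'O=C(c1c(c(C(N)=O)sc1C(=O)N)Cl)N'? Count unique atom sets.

3

[CX3](=O)[NX3] is the SMARTS for an amide: a carbonyl carbon bonded to a trivalent nitrogen.
The molecule carries 3 separate instances of a primary amide (-C(=O)NH2) meeting every constraint; each maps to a distinct set of atoms, giving 3 matches.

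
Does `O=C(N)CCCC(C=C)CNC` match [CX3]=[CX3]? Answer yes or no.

Yes

The pattern [CX3]=[CX3] describes a non-aromatic C=C double bond between two sp2 carbons — an alkene.
The molecule carries a vinyl group (-CH=CH2), whose atoms satisfy every constraint of the query, so the pattern matches.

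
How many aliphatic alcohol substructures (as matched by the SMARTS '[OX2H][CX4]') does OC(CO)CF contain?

2

[OX2H][CX4] is the SMARTS for an aliphatic alcohol: a hydroxyl oxygen bound to an sp3 (X4) carbon.
The molecule carries 2 separate instances of a hydroxyl group (-OH) meeting every constraint; each maps to a distinct set of atoms, giving 2 matches.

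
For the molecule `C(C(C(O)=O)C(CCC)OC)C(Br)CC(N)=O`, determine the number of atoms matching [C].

The query [C] means: uppercase C matches aliphatic (non-aromatic) carbon only.
Check the 17 heavy atoms by environment: 11× C → match; 4× O → no; 1× N → no; 1× Br → no.
That gives 11 matching atoms.

11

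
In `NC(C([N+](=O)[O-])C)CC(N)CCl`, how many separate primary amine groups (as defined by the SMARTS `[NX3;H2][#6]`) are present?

2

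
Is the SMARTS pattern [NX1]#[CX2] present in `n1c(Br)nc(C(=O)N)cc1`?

No

The pattern [NX1]#[CX2] describes a nitrogen triple-bonded to a two-connected carbon — a nitrile.
The closest candidate here is a primary amide (-C(=O)NH2), but the nitrogen is NX3, not NX1. No other fragment satisfies the full query, so there is no match.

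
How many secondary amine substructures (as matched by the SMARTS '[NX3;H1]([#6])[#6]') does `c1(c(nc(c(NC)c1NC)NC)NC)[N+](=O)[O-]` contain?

4

[NX3;H1]([#6])[#6] is the SMARTS for a secondary amine: a trivalent nitrogen with one H, bonded to two carbons.
The molecule carries 4 separate instances of an N-methylamino group (-NHCH3) meeting every constraint; each maps to a distinct set of atoms, giving 4 matches.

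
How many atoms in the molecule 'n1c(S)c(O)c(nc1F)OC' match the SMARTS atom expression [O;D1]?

The query [O;D1] means: aliphatic oxygen bonded to exactly one heavy atom.
Check the 11 heavy atoms by environment: 2× n (aromatic, D2) → no; 4× c (aromatic, D3) → no; 1× O (D1) → match; 1× S (D1) → no; 1× F (D1) → no; 1× O (D2) → no; 1× C (D1) → no.
That gives 1 matching atom.

1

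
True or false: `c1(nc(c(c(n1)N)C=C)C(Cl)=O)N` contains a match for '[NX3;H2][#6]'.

The pattern [NX3;H2][#6] describes a trivalent nitrogen with two H attached to carbon — a primary amine.
The molecule carries a primary amino group (-NH2), whose atoms satisfy every constraint of the query, so the pattern matches.

True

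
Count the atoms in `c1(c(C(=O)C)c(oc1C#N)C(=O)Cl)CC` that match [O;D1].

Check the 15 heavy atoms by environment: 1× o (aromatic, D2) → no; 4× c (aromatic, D3) → no; 2× C (D3) → no; 2× O (D1) → match; 2× C (D1) → no; 2× C (D2) → no; 1× N (D1) → no; 1× Cl (D1) → no.
That gives 2 matching atoms.

2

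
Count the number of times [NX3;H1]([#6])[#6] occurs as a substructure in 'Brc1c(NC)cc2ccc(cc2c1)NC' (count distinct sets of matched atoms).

[NX3;H1]([#6])[#6] is the SMARTS for a secondary amine: a trivalent nitrogen with one H, bonded to two carbons.
The molecule carries 2 separate instances of an N-methylamino group (-NHCH3) meeting every constraint; each maps to a distinct set of atoms, giving 2 matches.

2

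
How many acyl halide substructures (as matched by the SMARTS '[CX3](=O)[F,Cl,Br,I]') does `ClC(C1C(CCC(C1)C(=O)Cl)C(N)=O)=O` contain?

[CX3](=O)[F,Cl,Br,I] is the SMARTS for an acyl halide: a carbonyl carbon bonded to a halogen.
The molecule carries 2 separate instances of an acyl chloride (-C(=O)Cl) meeting every constraint; each maps to a distinct set of atoms, giving 2 matches.

2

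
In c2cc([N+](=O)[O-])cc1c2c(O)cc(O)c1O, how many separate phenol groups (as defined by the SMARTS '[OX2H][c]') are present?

3

[OX2H][c] is the SMARTS for a phenol: a hydroxyl oxygen attached to an aromatic carbon.
The molecule carries 3 separate instances of a hydroxyl group (-OH) meeting every constraint; each maps to a distinct set of atoms, giving 3 matches.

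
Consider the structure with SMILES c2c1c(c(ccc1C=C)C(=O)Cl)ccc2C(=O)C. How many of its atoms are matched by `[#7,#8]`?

2

The query [#7,#8] means: nitrogen or oxygen (comma = OR).
Check the 18 heavy atoms by environment: 10× c (aromatic) → no; 5× C → no; 2× O → match; 1× Cl → no.
That gives 2 matching atoms.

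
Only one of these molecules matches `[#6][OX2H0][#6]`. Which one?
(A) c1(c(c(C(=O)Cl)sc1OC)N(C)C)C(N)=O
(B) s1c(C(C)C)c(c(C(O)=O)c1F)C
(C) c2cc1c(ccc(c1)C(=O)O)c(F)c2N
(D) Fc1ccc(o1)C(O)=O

[#6][OX2H0][#6] describes an aliphatic oxygen bridging two carbons with no H on the oxygen (an ether).
(A) contains a methoxy ether (-OCH3), which satisfies every atom and bond constraint.
(B) has a carboxylic acid group (-C(=O)OH) but the -OH oxygen has H1; the =O is OX1, not OX2.
(C) has a carboxylic acid group (-C(=O)OH) but the -OH oxygen has H1; the =O is OX1, not OX2.
(D) has a carboxylic acid group (-C(=O)OH) but the -OH oxygen has H1; the =O is OX1, not OX2.
So the answer is (A).

A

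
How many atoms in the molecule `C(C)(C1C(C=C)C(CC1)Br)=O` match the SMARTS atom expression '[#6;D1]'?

The query [#6;D1] means: carbon bonded to exactly one heavy atom.
Check the 11 heavy atoms by environment: 4× C (D3) → no; 3× C (D2) → no; 2× C (D1) → match; 1× Br (D1) → no; 1× O (D1) → no.
That gives 2 matching atoms.

2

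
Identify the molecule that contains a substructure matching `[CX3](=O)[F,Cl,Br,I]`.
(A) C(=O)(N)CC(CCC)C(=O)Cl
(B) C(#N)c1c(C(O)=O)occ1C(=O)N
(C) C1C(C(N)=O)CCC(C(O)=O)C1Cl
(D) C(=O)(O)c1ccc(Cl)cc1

[CX3](=O)[F,Cl,Br,I] describes a carbonyl carbon bonded to a halogen (an acyl halide).
(A) contains an acyl chloride (-C(=O)Cl), which satisfies every atom and bond constraint.
(B) has a carboxylic acid group (-C(=O)OH) but the carbonyl is bonded to -OH, not to a halogen.
(C) has a carboxylic acid group (-C(=O)OH) but the carbonyl is bonded to -OH, not to a halogen.
(D) has a carboxylic acid group (-C(=O)OH) but the carbonyl is bonded to -OH, not to a halogen.
So the answer is (A).

A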